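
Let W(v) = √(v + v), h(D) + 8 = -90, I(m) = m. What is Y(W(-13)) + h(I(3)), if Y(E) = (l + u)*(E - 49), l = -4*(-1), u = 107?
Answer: -5537 + 111*I*√26 ≈ -5537.0 + 565.99*I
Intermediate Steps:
h(D) = -98 (h(D) = -8 - 90 = -98)
l = 4
W(v) = √2*√v (W(v) = √(2*v) = √2*√v)
Y(E) = -5439 + 111*E (Y(E) = (4 + 107)*(E - 49) = 111*(-49 + E) = -5439 + 111*E)
Y(W(-13)) + h(I(3)) = (-5439 + 111*(√2*√(-13))) - 98 = (-5439 + 111*(√2*(I*√13))) - 98 = (-5439 + 111*(I*√26)) - 98 = (-5439 + 111*I*√26) - 98 = -5537 + 111*I*√26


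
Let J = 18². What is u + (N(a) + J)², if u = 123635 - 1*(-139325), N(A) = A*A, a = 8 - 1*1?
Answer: 402089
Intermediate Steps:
a = 7 (a = 8 - 1 = 7)
N(A) = A²
J = 324
u = 262960 (u = 123635 + 139325 = 262960)
u + (N(a) + J)² = 262960 + (7² + 324)² = 262960 + (49 + 324)² = 262960 + 373² = 262960 + 139129 = 402089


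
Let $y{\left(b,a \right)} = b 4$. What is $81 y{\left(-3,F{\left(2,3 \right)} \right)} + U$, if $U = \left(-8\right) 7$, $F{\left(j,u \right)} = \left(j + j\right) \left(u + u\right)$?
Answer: $-1028$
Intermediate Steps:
$F{\left(j,u \right)} = 4 j u$ ($F{\left(j,u \right)} = 2 j 2 u = 4 j u$)
$U = -56$
$y{\left(b,a \right)} = 4 b$
$81 y{\left(-3,F{\left(2,3 \right)} \right)} + U = 81 \cdot 4 \left(-3\right) - 56 = 81 \left(-12\right) - 56 = -972 - 56 = -1028$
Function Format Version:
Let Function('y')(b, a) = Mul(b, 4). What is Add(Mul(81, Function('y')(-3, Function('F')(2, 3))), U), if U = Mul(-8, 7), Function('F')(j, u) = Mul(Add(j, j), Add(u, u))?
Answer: -1028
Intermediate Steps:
Function('F')(j, u) = Mul(4, j, u) (Function('F')(j, u) = Mul(Mul(2, j), Mul(2, u)) = Mul(4, j, u))
U = -56
Function('y')(b, a) = Mul(4, b)
Add(Mul(81, Function('y')(-3, Function('F')(2, 3))), U) = Add(Mul(81, Mul(4, -3)), -56) = Add(Mul(81, -12), -56) = Add(-972, -56) = -1028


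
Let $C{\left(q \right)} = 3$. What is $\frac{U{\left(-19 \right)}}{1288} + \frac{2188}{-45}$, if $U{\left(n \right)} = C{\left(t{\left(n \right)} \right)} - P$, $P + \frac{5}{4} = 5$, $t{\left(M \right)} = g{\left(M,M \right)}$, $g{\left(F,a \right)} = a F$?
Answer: $- \frac{11272711}{231840} \approx -48.623$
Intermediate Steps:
$g{\left(F,a \right)} = F a$
$t{\left(M \right)} = M^{2}$ ($t{\left(M \right)} = M M = M^{2}$)
$P = \frac{15}{4}$ ($P = - \frac{5}{4} + 5 = \frac{15}{4} \approx 3.75$)
$U{\left(n \right)} = - \frac{3}{4}$ ($U{\left(n \right)} = 3 - \frac{15}{4} = - \frac{3}{4}$)
$\frac{U{\left(-19 \right)}}{1288} + \frac{2188}{-45} = - \frac{3}{4 \cdot 1288} + \frac{2188}{-45} = \left(- \frac{3}{4}\right) \frac{1}{1288} + 2188 \left(- \frac{1}{45}\right) = - \frac{3}{5152} - \frac{2188}{45} = - \frac{11272711}{231840}$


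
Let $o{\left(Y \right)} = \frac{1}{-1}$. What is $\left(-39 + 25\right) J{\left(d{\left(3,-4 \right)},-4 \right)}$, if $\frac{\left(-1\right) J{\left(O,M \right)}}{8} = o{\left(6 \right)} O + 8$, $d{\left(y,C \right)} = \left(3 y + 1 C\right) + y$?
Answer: $0$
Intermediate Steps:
$o{\left(Y \right)} = -1$
$d{\left(y,C \right)} = C + 4 y$ ($d{\left(y,C \right)} = \left(3 y + C\right) + y = \left(C + 3 y\right) + y = C + 4 y$)
$J{\left(O,M \right)} = -64 + 8 O$ ($J{\left(O,M \right)} = - 8 \left(- O + 8\right) = - 8 \left(8 - O\right) = -64 + 8 O$)
$\left(-39 + 25\right) J{\left(d{\left(3,-4 \right)},-4 \right)} = \left(-39 + 25\right) \left(-64 + 8 \left(-4 + 4 \cdot 3\right)\right) = - 14 \left(-64 + 8 \left(-4 + 12\right)\right) = - 14 \left(-64 + 8 \cdot 8\right) = - 14 \left(-64 + 64\right) = \left(-14\right) 0 = 0$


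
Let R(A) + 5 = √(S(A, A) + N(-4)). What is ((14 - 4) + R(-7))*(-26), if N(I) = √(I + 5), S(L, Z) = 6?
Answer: -130 - 26*√7 ≈ -198.79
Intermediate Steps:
N(I) = √(5 + I)
R(A) = -5 + √7 (R(A) = -5 + √(6 + √(5 - 4)) = -5 + √(6 + √1) = -5 + √(6 + 1) = -5 + √7)
((14 - 4) + R(-7))*(-26) = ((14 - 4) + (-5 + √7))*(-26) = (10 + (-5 + √7))*(-26) = (5 + √7)*(-26) = -130 - 26*√7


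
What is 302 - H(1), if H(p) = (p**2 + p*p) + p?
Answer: 299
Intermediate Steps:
H(p) = p + 2*p**2 (H(p) = (p**2 + p**2) + p = 2*p**2 + p = p + 2*p**2)
302 - H(1) = 302 - (1 + 2*1) = 302 - (1 + 2) = 302 - 3 = 299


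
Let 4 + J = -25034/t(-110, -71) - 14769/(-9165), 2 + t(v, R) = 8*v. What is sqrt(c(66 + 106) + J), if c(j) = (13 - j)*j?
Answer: I*sqrt(112453658801510)/64155 ≈ 165.29*I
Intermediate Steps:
t(v, R) = -2 + 8*v
c(j) = j*(13 - j)
J = 35021458/1347255 (J = -4 + (-25034/(-2 + 8*(-110)) - 14769/(-9165)) = -4 + (-25034/(-2 - 880) - 14769*(-1/9165)) = -4 + (-25034/(-882) + 4923/3055) = -4 + (-25034*(-1/882) + 4923/3055) = -4 + (12517/441 + 4923/3055) = -4 + 40410478/1347255 = 35021458/1347255 ≈ 25.995)
sqrt(c(66 + 106) + J) = sqrt((66 + 106)*(13 - (66 + 106)) + 35021458/1347255) = sqrt(172*(13 - 1*172) + 35021458/1347255) = sqrt(172*(13 - 172) + 35021458/1347255) = sqrt(172*(-159) + 35021458/1347255) = sqrt(-27348 + 35021458/1347255) = sqrt(-36809708282/1347255) = I*sqrt(112453658801510)/64155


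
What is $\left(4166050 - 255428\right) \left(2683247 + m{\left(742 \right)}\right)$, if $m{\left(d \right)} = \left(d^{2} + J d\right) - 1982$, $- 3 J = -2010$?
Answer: $14582588208718$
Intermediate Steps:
$J = 670$ ($J = \left(- \frac{1}{3}\right) \left(-2010\right) = 670$)
$m{\left(d \right)} = -1982 + d^{2} + 670 d$ ($m{\left(d \right)} = \left(d^{2} + 670 d\right) - 1982 = -1982 + d^{2} + 670 d$)
$\left(4166050 - 255428\right) \left(2683247 + m{\left(742 \right)}\right) = \left(4166050 - 255428\right) \left(2683247 + \left(-1982 + 742^{2} + 670 \cdot 742\right)\right) = 3910622 \left(2683247 + \left(-1982 + 550564 + 497140\right)\right) = 3910622 \left(2683247 + 1045722\right) = 3910622 \cdot 3728969 = 14582588208718$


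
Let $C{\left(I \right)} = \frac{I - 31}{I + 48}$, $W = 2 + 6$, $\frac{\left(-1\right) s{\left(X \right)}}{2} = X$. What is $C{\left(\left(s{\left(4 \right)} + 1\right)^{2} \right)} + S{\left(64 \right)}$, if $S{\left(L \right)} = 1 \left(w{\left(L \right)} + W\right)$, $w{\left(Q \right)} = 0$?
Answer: $\frac{794}{97} \approx 8.1856$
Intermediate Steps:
$s{\left(X \right)} = - 2 X$
$W = 8$
$C{\left(I \right)} = \frac{-31 + I}{48 + I}$
$S{\left(L \right)} = 8$ ($S{\left(L \right)} = 1 \left(0 + 8\right) = 1 \cdot 8 = 8$)
$C{\left(\left(s{\left(4 \right)} + 1\right)^{2} \right)} + S{\left(64 \right)} = \frac{-31 + \left(\left(-2\right) 4 + 1\right)^{2}}{48 + \left(\left(-2\right) 4 + 1\right)^{2}} + 8 = \frac{-31 + \left(-8 + 1\right)^{2}}{48 + \left(-8 + 1\right)^{2}} + 8 = \frac{-31 + \left(-7\right)^{2}}{48 + \left(-7\right)^{2}} + 8 = \frac{-31 + 49}{48 + 49} + 8 = \frac{1}{97} \cdot 18 + 8 = \frac{18}{97} + 8 = \frac{794}{97}$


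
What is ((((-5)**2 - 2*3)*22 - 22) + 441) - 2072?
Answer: -1235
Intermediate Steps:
((((-5)**2 - 2*3)*22 - 22) + 441) - 2072 = (((25 - 6)*22 - 22) + 441) - 2072 = ((19*22 - 22) + 441) - 2072 = ((418 - 22) + 441) - 2072 = (396 + 441) - 2072 = 837 - 2072 = -1235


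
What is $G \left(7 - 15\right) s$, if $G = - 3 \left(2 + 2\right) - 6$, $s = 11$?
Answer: $1584$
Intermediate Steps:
$G = -18$ ($G = \left(-3\right) 4 - 6 = -12 - 6 = -18$)
$G \left(7 - 15\right) s = - 18 \left(7 - 15\right) 11 = \left(-18\right) \left(-8\right) 11 = 144 \cdot 11 = 1584$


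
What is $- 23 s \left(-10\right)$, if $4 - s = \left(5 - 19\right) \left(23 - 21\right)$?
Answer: $7360$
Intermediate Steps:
$s = 32$ ($s = 4 - \left(5 - 19\right) \left(23 - 21\right) = 4 - \left(-14\right) 2 = 4 - -28 = 4 + 28 = 32$)
$- 23 s \left(-10\right) = \left(-23\right) 32 \left(-10\right) = \left(-736\right) \left(-10\right) = 7360$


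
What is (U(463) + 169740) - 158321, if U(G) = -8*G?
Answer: 7715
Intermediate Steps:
(U(463) + 169740) - 158321 = (-8*463 + 169740) - 158321 = (-3704 + 169740) - 158321 = 166036 - 158321 = 7715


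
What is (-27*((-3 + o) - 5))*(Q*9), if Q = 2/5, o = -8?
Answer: 7776/5 ≈ 1555.2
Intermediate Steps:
Q = ⅖ (Q = 2*(⅕) = ⅖ ≈ 0.40000)
(-27*((-3 + o) - 5))*(Q*9) = (-27*((-3 - 8) - 5))*((⅖)*9) = -27*(-11 - 5)*(18/5) = -27*(-16)*(18/5) = 432*(18/5) = 7776/5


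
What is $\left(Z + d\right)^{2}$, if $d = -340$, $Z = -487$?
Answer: $683929$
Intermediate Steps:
$\left(Z + d\right)^{2} = \left(-487 - 340\right)^{2} = \left(-827\right)^{2} = 683929$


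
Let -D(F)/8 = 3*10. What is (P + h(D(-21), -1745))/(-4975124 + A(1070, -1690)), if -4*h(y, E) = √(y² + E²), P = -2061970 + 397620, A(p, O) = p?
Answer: 832175/2487027 + 5*√124105/19896216 ≈ 0.33469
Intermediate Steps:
D(F) = -240 (D(F) = -24*10 = -8*30 = -240)
P = -1664350
h(y, E) = -√(E² + y²)/4 (h(y, E) = -√(y² + E²)/4 = -√(E² + y²)/4)
(P + h(D(-21), -1745))/(-4975124 + A(1070, -1690)) = (-1664350 - √((-1745)² + (-240)²)/4)/(-4975124 + 1070) = (-1664350 - √(3045025 + 57600)/4)/(-4974054) = (-1664350 - 5*√124105/4)*(-1/4974054) = 832175/2487027 + 5*√124105/19896216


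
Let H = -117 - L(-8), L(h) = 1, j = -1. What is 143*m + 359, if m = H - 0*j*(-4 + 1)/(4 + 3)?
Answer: -16515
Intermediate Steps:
H = -118 (H = -117 - 1*1 = -117 - 1 = -118)
m = -118 (m = -118 - 0*(-1)*(-4 + 1)/(4 + 3) = -118 - 0*(-3/7) = -118 - 0*(-3*1/7) = -118 - 0*(-3)/7 = -118 - 1*0 = -118 + 0 = -118)
143*m + 359 = 143*(-118) + 359 = -16874 + 359 = -16515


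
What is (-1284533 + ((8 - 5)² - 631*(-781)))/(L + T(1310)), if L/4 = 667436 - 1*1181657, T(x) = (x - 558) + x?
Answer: 791713/2054822 ≈ 0.38529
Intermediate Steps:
T(x) = -558 + 2*x (T(x) = (-558 + x) + x = -558 + 2*x)
L = -2056884 (L = 4*(667436 - 1*1181657) = 4*(667436 - 1181657) = 4*(-514221) = -2056884)
(-1284533 + ((8 - 5)² - 631*(-781)))/(L + T(1310)) = (-1284533 + ((8 - 5)² - 631*(-781)))/(-2056884 + (-558 + 2*1310)) = (-1284533 + (3² + 492811))/(-2056884 + (-558 + 2620)) = (-1284533 + (9 + 492811))/(-2056884 + 2062) = (-1284533 + 492820)/(-2054822) = -791713*(-1/2054822) = 791713/2054822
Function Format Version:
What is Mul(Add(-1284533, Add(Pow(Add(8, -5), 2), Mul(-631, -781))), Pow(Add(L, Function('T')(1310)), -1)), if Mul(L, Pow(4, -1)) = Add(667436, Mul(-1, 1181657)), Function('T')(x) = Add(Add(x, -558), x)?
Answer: Rational(791713, 2054822) ≈ 0.38529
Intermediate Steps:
Function('T')(x) = Add(-558, Mul(2, x)) (Function('T')(x) = Add(Add(-558, x), x) = Add(-558, Mul(2, x)))
L = -2056884 (L = Mul(4, Add(667436, Mul(-1, 1181657))) = Mul(4, Add(667436, -1181657)) = Mul(4, -514221) = -2056884)
Mul(Add(-1284533, Add(Pow(Add(8, -5), 2), Mul(-631, -781))), Pow(Add(L, Function('T')(1310)), -1)) = Mul(Add(-1284533, Add(Pow(Add(8, -5), 2), Mul(-631, -781))), Pow(Add(-2056884, Add(-558, Mul(2, 1310))), -1)) = Mul(Add(-1284533, Add(Pow(3, 2), 492811)), Pow(Add(-2056884, Add(-558, 2620)), -1)) = Mul(Add(-1284533, Add(9, 492811)), Pow(Add(-2056884, 2062), -1)) = Mul(Add(-1284533, 492820), Pow(-2054822, -1)) = Mul(-791713, Rational(-1, 2054822)) = Rational(791713, 2054822)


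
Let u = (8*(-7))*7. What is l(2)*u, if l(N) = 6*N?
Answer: -4704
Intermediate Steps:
u = -392 (u = -56*7 = -392)
l(2)*u = (6*2)*(-392) = 12*(-392) = -4704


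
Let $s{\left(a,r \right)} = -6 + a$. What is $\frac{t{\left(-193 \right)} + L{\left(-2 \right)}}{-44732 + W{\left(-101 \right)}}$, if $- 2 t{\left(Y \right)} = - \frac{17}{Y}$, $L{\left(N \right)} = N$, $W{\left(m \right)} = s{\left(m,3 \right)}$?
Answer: $\frac{789}{17307854} \approx 4.5586 \cdot 10^{-5}$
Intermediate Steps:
$W{\left(m \right)} = -6 + m$
$t{\left(Y \right)} = \frac{17}{2 Y}$ ($t{\left(Y \right)} = - \frac{\left(-17\right) \frac{1}{Y}}{2} = \frac{17}{2 Y}$)
$\frac{t{\left(-193 \right)} + L{\left(-2 \right)}}{-44732 + W{\left(-101 \right)}} = \frac{\frac{17}{2 \left(-193\right)} - 2}{-44732 - 107} = \frac{\frac{17}{2} \left(- \frac{1}{193}\right) - 2}{-44732 - 107} = \frac{- \frac{17}{386} - 2}{-44839} = \left(- \frac{789}{386}\right) \left(- \frac{1}{44839}\right) = \frac{789}{17307854}$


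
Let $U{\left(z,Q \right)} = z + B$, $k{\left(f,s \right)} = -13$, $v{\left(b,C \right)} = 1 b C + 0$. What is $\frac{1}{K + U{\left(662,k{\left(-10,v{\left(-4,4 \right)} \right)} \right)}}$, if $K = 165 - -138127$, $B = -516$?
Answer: $\frac{1}{138438} \approx 7.2234 \cdot 10^{-6}$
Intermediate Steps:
$v{\left(b,C \right)} = C b$ ($v{\left(b,C \right)} = b C + 0 = C b + 0 = C b$)
$U{\left(z,Q \right)} = -516 + z$ ($U{\left(z,Q \right)} = z - 516 = -516 + z$)
$K = 138292$ ($K = 165 + 138127 = 138292$)
$\frac{1}{K + U{\left(662,k{\left(-10,v{\left(-4,4 \right)} \right)} \right)}} = \frac{1}{138292 + \left(-516 + 662\right)} = \frac{1}{138292 + 146} = \frac{1}{138438}$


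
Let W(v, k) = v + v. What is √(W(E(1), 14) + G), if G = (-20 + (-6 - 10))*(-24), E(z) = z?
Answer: √866 ≈ 29.428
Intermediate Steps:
W(v, k) = 2*v
G = 864 (G = (-20 - 16)*(-24) = -36*(-24) = 864)
√(W(E(1), 14) + G) = √(2*1 + 864) = √(2 + 864) = √866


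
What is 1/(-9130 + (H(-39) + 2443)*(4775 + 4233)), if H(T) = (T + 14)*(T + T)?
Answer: 1/39563014 ≈ 2.5276e-8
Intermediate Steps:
H(T) = 2*T*(14 + T) (H(T) = (14 + T)*(2*T) = 2*T*(14 + T))
1/(-9130 + (H(-39) + 2443)*(4775 + 4233)) = 1/(-9130 + (2*(-39)*(14 - 39) + 2443)*(4775 + 4233)) = 1/(-9130 + (2*(-39)*(-25) + 2443)*9008) = 1/(-9130 + (1950 + 2443)*9008) = 1/(-9130 + 4393*9008) = 1/(-9130 + 39572144) = 1/39563014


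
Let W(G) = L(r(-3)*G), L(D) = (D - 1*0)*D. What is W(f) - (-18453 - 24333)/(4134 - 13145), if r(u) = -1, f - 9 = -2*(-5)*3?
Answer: 13662945/9011 ≈ 1516.3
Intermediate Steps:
f = 39 (f = 9 - 2*(-5)*3 = 9 + 10*3 = 9 + 30 = 39)
L(D) = D**2 (L(D) = (D + 0)*D = D*D = D**2)
W(G) = G**2 (W(G) = (-G)**2 = G**2)
W(f) - (-18453 - 24333)/(4134 - 13145) = 39**2 - (-18453 - 24333)/(4134 - 13145) = 1521 - (-42786)/(-9011) = 1521 - (-42786)*(-1)/9011 = 1521 - 1*42786/9011 = 1521 - 42786/9011 = 13662945/9011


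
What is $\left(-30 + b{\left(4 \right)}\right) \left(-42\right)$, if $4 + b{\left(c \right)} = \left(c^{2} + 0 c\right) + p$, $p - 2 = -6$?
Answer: $924$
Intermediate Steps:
$p = -4$ ($p = 2 - 6 = -4$)
$b{\left(c \right)} = -8 + c^{2}$ ($b{\left(c \right)} = -4 + \left(\left(c^{2} + 0 c\right) - 4\right) = -4 + \left(\left(c^{2} + 0\right) - 4\right) = -4 + \left(c^{2} - 4\right) = -4 + \left(-4 + c^{2}\right) = -8 + c^{2}$)
$\left(-30 + b{\left(4 \right)}\right) \left(-42\right) = \left(-30 - \left(8 - 4^{2}\right)\right) \left(-42\right) = \left(-30 + \left(-8 + 16\right)\right) \left(-42\right) = \left(-30 + 8\right) \left(-42\right) = \left(-22\right) \left(-42\right) = 924$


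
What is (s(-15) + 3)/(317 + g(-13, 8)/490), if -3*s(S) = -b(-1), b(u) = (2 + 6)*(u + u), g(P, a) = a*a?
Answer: -1715/233091 ≈ -0.0073576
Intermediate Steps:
g(P, a) = a²
b(u) = 16*u (b(u) = 8*(2*u) = 16*u)
s(S) = -16/3 (s(S) = -(-1)*16*(-1)/3 = -(-1)*(-16)/3 = -⅓*16 = -16/3)
(s(-15) + 3)/(317 + g(-13, 8)/490) = (-16/3 + 3)/(317 + 8²/490) = -7/(3*(317 + 64*(1/490))) = -7/(3*(317 + 32/245)) = -7/(3*77697/245) = -7/3*245/77697 = -1715/233091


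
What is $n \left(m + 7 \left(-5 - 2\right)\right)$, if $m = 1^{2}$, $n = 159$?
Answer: $-7632$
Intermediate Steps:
$m = 1$
$n \left(m + 7 \left(-5 - 2\right)\right) = 159 \left(1 + 7 \left(-5 - 2\right)\right) = 159 \left(1 + 7 \left(-7\right)\right) = 159 \left(1 - 49\right) = 159 \left(-48\right) = -7632$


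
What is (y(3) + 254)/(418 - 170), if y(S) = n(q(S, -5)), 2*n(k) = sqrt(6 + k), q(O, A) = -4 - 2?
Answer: 127/124 ≈ 1.0242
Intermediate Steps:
q(O, A) = -6
n(k) = sqrt(6 + k)/2
y(S) = 0 (y(S) = sqrt(6 - 6)/2 = sqrt(0)/2 = (1/2)*0 = 0)
(y(3) + 254)/(418 - 170) = (0 + 254)/(418 - 170) = 254/248 = 254*(1/248) = 127/124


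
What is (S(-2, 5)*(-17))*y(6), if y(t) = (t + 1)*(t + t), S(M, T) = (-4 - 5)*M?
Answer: -25704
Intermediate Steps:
S(M, T) = -9*M
y(t) = 2*t*(1 + t) (y(t) = (1 + t)*(2*t) = 2*t*(1 + t))
(S(-2, 5)*(-17))*y(6) = (-9*(-2)*(-17))*(2*6*(1 + 6)) = (18*(-17))*(2*6*7) = -306*84 = -25704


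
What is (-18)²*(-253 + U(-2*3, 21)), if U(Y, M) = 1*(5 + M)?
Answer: -73548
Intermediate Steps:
U(Y, M) = 5 + M
(-18)²*(-253 + U(-2*3, 21)) = (-18)²*(-253 + (5 + 21)) = 324*(-253 + 26) = 324*(-227) = -73548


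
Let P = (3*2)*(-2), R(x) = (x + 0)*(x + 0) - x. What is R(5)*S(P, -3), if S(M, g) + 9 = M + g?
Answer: -480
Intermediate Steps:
R(x) = x² - x (R(x) = x*x - x = x² - x)
P = -12 (P = 6*(-2) = -12)
S(M, g) = -9 + M + g (S(M, g) = -9 + (M + g) = -9 + M + g)
R(5)*S(P, -3) = (5*(-1 + 5))*(-9 - 12 - 3) = (5*4)*(-24) = 20*(-24) = -480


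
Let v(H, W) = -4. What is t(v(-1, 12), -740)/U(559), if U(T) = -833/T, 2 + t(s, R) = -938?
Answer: 525460/833 ≈ 630.80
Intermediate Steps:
t(s, R) = -940 (t(s, R) = -2 - 938 = -940)
t(v(-1, 12), -740)/U(559) = -940/((-833/559)) = -940/((-833*1/559)) = -940/(-833/559) = -940*(-559/833) = 525460/833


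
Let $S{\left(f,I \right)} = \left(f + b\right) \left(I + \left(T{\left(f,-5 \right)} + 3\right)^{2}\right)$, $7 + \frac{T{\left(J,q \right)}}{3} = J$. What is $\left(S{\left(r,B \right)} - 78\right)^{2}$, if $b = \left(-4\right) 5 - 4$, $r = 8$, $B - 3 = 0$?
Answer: $492804$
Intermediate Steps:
$B = 3$ ($B = 3 + 0 = 3$)
$T{\left(J,q \right)} = -21 + 3 J$
$b = -24$ ($b = -20 - 4 = -24$)
$S{\left(f,I \right)} = \left(-24 + f\right) \left(I + \left(-18 + 3 f\right)^{2}\right)$ ($S{\left(f,I \right)} = \left(f - 24\right) \left(I + \left(\left(-21 + 3 f\right) + 3\right)^{2}\right) = \left(-24 + f\right) \left(I + \left(-18 + 3 f\right)^{2}\right)$)
$\left(S{\left(r,B \right)} - 78\right)^{2} = \left(\left(- 216 \left(-6 + 8\right)^{2} - 72 + 3 \cdot 8 + 9 \cdot 8 \left(-6 + 8\right)^{2}\right) - 78\right)^{2} = \left(\left(- 216 \cdot 2^{2} - 72 + 24 + 9 \cdot 8 \cdot 2^{2}\right) - 78\right)^{2} = \left(\left(\left(-216\right) 4 - 72 + 24 + 9 \cdot 8 \cdot 4\right) - 78\right)^{2} = \left(\left(-864 - 72 + 24 + 288\right) - 78\right)^{2} = \left(-624 - 78\right)^{2} = \left(-702\right)^{2} = 492804$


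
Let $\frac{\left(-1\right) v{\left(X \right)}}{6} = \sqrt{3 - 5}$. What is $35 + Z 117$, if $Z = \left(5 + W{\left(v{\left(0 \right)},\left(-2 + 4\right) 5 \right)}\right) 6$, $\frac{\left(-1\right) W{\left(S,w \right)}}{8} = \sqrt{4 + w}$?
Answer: $3545 - 5616 \sqrt{14} \approx -17468.0$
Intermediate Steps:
$v{\left(X \right)} = - 6 i \sqrt{2}$ ($v{\left(X \right)} = - 6 \sqrt{3 - 5} = - 6 \sqrt{-2} = - 6 i \sqrt{2}$)
$W{\left(S,w \right)} = - 8 \sqrt{4 + w}$
$Z = 30 - 48 \sqrt{14}$ ($Z = \left(5 - 8 \sqrt{4 + \left(-2 + 4\right) 5}\right) 6 = \left(5 - 8 \sqrt{4 + 2 \cdot 5}\right) 6 = \left(5 - 8 \sqrt{4 + 10}\right) 6 = \left(5 - 8 \sqrt{14}\right) 6 = 30 - 48 \sqrt{14} \approx -149.6$)
$35 + Z 117 = 35 + \left(30 - 48 \sqrt{14}\right) 117 = 35 + \left(3510 - 5616 \sqrt{14}\right) = 3545 - 5616 \sqrt{14}$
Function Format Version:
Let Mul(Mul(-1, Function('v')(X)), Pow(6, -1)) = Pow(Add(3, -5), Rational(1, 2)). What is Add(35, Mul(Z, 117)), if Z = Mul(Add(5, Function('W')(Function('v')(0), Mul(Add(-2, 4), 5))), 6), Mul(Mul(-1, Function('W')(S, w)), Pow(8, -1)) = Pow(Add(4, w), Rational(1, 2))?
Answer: Add(3545, Mul(-5616, Pow(14, Rational(1, 2)))) ≈ -17468.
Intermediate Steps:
Function('v')(X) = Mul(-6, I, Pow(2, Rational(1, 2))) (Function('v')(X) = Mul(-6, Pow(Add(3, -5), Rational(1, 2))) = Mul(-6, Pow(-2, Rational(1, 2))) = Mul(-6, Mul(I, Pow(2, Rational(1, 2)))) = Mul(-6, I, Pow(2, Rational(1, 2))))
Function('W')(S, w) = Mul(-8, Pow(Add(4, w), Rational(1, 2)))
Z = Add(30, Mul(-48, Pow(14, Rational(1, 2)))) (Z = Mul(Add(5, Mul(-8, Pow(Add(4, Mul(Add(-2, 4), 5)), Rational(1, 2)))), 6) = Mul(Add(5, Mul(-8, Pow(Add(4, Mul(2, 5)), Rational(1, 2)))), 6) = Mul(Add(5, Mul(-8, Pow(Add(4, 10), Rational(1, 2)))), 6) = Mul(Add(5, Mul(-8, Pow(14, Rational(1, 2)))), 6) = Add(30, Mul(-48, Pow(14, Rational(1, 2)))) ≈ -149.60)
Add(35, Mul(Z, 117)) = Add(35, Mul(Add(30, Mul(-48, Pow(14, Rational(1, 2)))), 117)) = Add(35, Add(3510, Mul(-5616, Pow(14, Rational(1, 2))))) = Add(3545, Mul(-5616, Pow(14, Rational(1, 2))))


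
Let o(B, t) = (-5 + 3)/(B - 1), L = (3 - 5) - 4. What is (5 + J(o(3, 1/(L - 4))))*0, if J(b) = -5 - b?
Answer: 0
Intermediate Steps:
L = -6 (L = -2 - 4 = -6)
o(B, t) = -2/(-1 + B)
(5 + J(o(3, 1/(L - 4))))*0 = (5 + (-5 - (-2)/(-1 + 3)))*0 = (5 + (-5 - (-2)/2))*0 = (5 + (-5 - 1*(-1)))*0 = (5 + (-5 + 1))*0 = (5 - 4)*0 = 1*0 = 0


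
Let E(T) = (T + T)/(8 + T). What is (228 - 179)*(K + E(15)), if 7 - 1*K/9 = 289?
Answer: -2858856/23 ≈ -1.2430e+5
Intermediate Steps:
K = -2538 (K = 63 - 9*289 = 63 - 2601 = -2538)
E(T) = 2*T/(8 + T) (E(T) = (2*T)/(8 + T) = 2*T/(8 + T))
(228 - 179)*(K + E(15)) = (228 - 179)*(-2538 + 2*15/(8 + 15)) = 49*(-2538 + 2*15/23) = 49*(-2538 + 2*15*(1/23)) = 49*(-2538 + 30/23) = 49*(-58344/23) = -2858856/23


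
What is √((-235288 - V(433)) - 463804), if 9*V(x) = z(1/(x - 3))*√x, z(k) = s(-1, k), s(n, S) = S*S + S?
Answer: √(-1163358997200 - 431*√433)/1290 ≈ 836.12*I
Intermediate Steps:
s(n, S) = S + S² (s(n, S) = S² + S = S + S²)
z(k) = k*(1 + k)
V(x) = √x*(1 + 1/(-3 + x))/(9*(-3 + x)) (V(x) = (((1 + 1/(x - 3))/(x - 3))*√x)/9 = (((1 + 1/(-3 + x))/(-3 + x))*√x)/9 = (√x*(1 + 1/(-3 + x))/(-3 + x))/9 = √x*(1 + 1/(-3 + x))/(9*(-3 + x)))
√((-235288 - V(433)) - 463804) = √((-235288 - √433*(-2 + 433)/(9*(-3 + 433)²)) - 463804) = √((-235288 - √433*431/(9*430²)) - 463804) = √((-235288 - √433*431/(9*184900)) - 463804) = √((-235288 - 431*√433/1664100) - 463804) = √(-699092 - 431*√433/1664100)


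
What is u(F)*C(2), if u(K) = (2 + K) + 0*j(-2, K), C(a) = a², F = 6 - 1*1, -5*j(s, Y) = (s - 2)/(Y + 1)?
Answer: 28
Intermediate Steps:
j(s, Y) = -(-2 + s)/(5*(1 + Y)) (j(s, Y) = -(s - 2)/(5*(Y + 1)) = -(-2 + s)/(5*(1 + Y)))
F = 5 (F = 6 - 1 = 5)
u(K) = 2 + K (u(K) = (2 + K) + 0*((2 - 1*(-2))/(5*(1 + K))) = (2 + K) + 0*((2 + 2)/(5*(1 + K))) = (2 + K) + 0*((⅕)*4/(1 + K)) = (2 + K) + 0*(4/(5*(1 + K))) = (2 + K) + 0 = 2 + K)
u(F)*C(2) = (2 + 5)*2² = 7*4 = 28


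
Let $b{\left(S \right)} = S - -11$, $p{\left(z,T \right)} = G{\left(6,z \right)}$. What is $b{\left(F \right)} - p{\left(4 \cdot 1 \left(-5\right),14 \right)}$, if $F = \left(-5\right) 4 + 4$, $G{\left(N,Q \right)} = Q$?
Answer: $15$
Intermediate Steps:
$p{\left(z,T \right)} = z$
$F = -16$ ($F = -20 + 4 = -16$)
$b{\left(S \right)} = 11 + S$ ($b{\left(S \right)} = S + 11 = 11 + S$)
$b{\left(F \right)} - p{\left(4 \cdot 1 \left(-5\right),14 \right)} = \left(11 - 16\right) - 4 \cdot 1 \left(-5\right) = -5 - 4 \left(-5\right) = -5 - -20 = -5 + 20 = 15$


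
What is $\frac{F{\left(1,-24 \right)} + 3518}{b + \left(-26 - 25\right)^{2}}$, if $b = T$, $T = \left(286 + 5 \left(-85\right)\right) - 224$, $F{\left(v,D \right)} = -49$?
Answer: $\frac{3469}{2238} \approx 1.55$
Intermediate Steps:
$T = -363$ ($T = \left(286 - 425\right) - 224 = -139 - 224 = -363$)
$b = -363$
$\frac{F{\left(1,-24 \right)} + 3518}{b + \left(-26 - 25\right)^{2}} = \frac{-49 + 3518}{-363 + \left(-26 - 25\right)^{2}} = \frac{3469}{-363 + \left(-51\right)^{2}} = \frac{3469}{-363 + 2601} = \frac{3469}{2238}$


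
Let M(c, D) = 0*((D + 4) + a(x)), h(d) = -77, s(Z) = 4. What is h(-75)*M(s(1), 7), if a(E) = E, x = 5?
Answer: 0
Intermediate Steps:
M(c, D) = 0 (M(c, D) = 0*((D + 4) + 5) = 0*((4 + D) + 5) = 0*(9 + D) = 0)
h(-75)*M(s(1), 7) = -77*0 = 0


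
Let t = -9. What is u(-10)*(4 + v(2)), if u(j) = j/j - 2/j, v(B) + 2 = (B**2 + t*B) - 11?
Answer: -138/5 ≈ -27.600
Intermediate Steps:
v(B) = -13 + B**2 - 9*B (v(B) = -2 + ((B**2 - 9*B) - 11) = -2 + (-11 + B**2 - 9*B) = -13 + B**2 - 9*B)
u(j) = 1 - 2/j
u(-10)*(4 + v(2)) = ((-2 - 10)/(-10))*(4 + (-13 + 2**2 - 9*2)) = (-1/10*(-12))*(4 + (-13 + 4 - 18)) = 6*(4 - 27)/5 = (6/5)*(-23) = -138/5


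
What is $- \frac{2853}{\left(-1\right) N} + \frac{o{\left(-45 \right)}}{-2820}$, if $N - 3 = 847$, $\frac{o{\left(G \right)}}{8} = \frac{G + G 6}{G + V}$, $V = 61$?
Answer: $\frac{545289}{159800} \approx 3.4123$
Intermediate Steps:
$o{\left(G \right)} = \frac{56 G}{61 + G}$ ($o{\left(G \right)} = 8 \frac{G + G 6}{G + 61} = 8 \frac{G + 6 G}{61 + G} = 8 \frac{7 G}{61 + G} = \frac{56 G}{61 + G}$)
$N = 850$ ($N = 3 + 847 = 850$)
$- \frac{2853}{\left(-1\right) N} + \frac{o{\left(-45 \right)}}{-2820} = - \frac{2853}{\left(-1\right) 850} + \frac{56 \left(-45\right) \frac{1}{61 - 45}}{-2820} = - \frac{2853}{-850} + 56 \left(-45\right) \frac{1}{16} \left(- \frac{1}{2820}\right) = \left(-2853\right) \left(- \frac{1}{850}\right) + 56 \left(-45\right) \frac{1}{16} \left(- \frac{1}{2820}\right) = \frac{2853}{850} - - \frac{21}{376} = \frac{2853}{850} + \frac{21}{376} = \frac{545289}{159800}$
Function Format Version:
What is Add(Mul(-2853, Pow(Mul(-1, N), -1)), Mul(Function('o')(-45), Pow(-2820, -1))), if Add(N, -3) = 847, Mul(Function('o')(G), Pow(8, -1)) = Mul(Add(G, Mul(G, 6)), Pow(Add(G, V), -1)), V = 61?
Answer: Rational(545289, 159800) ≈ 3.4123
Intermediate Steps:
Function('o')(G) = Mul(56, G, Pow(Add(61, G), -1)) (Function('o')(G) = Mul(8, Mul(Add(G, Mul(G, 6)), Pow(Add(G, 61), -1))) = Mul(8, Mul(Add(G, Mul(6, G)), Pow(Add(61, G), -1))) = Mul(8, Mul(Mul(7, G), Pow(Add(61, G), -1))) = Mul(8, Mul(7, G, Pow(Add(61, G), -1))) = Mul(56, G, Pow(Add(61, G), -1)))
N = 850 (N = Add(3, 847) = 850)
Add(Mul(-2853, Pow(Mul(-1, N), -1)), Mul(Function('o')(-45), Pow(-2820, -1))) = Add(Mul(-2853, Pow(Mul(-1, 850), -1)), Mul(Mul(56, -45, Pow(Add(61, -45), -1)), Pow(-2820, -1))) = Add(Mul(-2853, Pow(-850, -1)), Mul(Mul(56, -45, Pow(16, -1)), Rational(-1, 2820))) = Add(Mul(-2853, Rational(-1, 850)), Mul(Mul(56, -45, Rational(1, 16)), Rational(-1, 2820))) = Add(Rational(2853, 850), Mul(Rational(-315, 2), Rational(-1, 2820))) = Add(Rational(2853, 850), Rational(21, 376)) = Rational(545289, 159800)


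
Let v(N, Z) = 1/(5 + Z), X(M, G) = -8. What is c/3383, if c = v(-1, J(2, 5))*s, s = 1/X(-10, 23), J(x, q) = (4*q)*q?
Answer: -1/2841720 ≈ -3.5190e-7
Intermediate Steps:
J(x, q) = 4*q**2
s = -1/8 (s = 1/(-8) = -1/8 ≈ -0.12500)
c = -1/840 (c = -1/8/(5 + 4*5**2) = -1/8/(5 + 4*25) = -1/8/(5 + 100) = -1/8/105 = (1/105)*(-1/8) = -1/840 ≈ -0.0011905)
c/3383 = -1/840/3383 = -1/840*1/3383 = -1/2841720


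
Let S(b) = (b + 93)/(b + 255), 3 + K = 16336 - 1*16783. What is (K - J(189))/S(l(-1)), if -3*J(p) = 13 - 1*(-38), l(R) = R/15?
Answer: -827896/697 ≈ -1187.8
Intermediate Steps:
l(R) = R/15 (l(R) = R*(1/15) = R/15)
K = -450 (K = -3 + (16336 - 1*16783) = -3 + (16336 - 16783) = -3 - 447 = -450)
J(p) = -17 (J(p) = -(13 - 1*(-38))/3 = -(13 + 38)/3 = -⅓*51 = -17)
S(b) = (93 + b)/(255 + b)
(K - J(189))/S(l(-1)) = (-450 - 1*(-17))/(((93 + (1/15)*(-1))/(255 + (1/15)*(-1)))) = (-450 + 17)/(((93 - 1/15)/(255 - 1/15))) = -433/((1394/15)/(3824/15)) = -433/((15/3824)*(1394/15)) = -433/697/1912 = -433*1912/697 = -827896/697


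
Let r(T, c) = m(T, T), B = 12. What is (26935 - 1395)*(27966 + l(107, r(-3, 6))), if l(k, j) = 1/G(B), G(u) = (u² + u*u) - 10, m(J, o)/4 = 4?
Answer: 99280990730/139 ≈ 7.1425e+8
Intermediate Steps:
m(J, o) = 16 (m(J, o) = 4*4 = 16)
G(u) = -10 + 2*u² (G(u) = (u² + u²) - 10 = 2*u² - 10 = -10 + 2*u²)
r(T, c) = 16
l(k, j) = 1/278 (l(k, j) = 1/(-10 + 2*12²) = 1/(-10 + 2*144) = 1/(-10 + 288) = 1/278)
(26935 - 1395)*(27966 + l(107, r(-3, 6))) = (26935 - 1395)*(27966 + 1/278) = 25540*(7774549/278) = 99280990730/139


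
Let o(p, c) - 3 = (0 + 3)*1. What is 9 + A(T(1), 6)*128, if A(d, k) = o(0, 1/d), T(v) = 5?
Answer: 777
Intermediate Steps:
o(p, c) = 6 (o(p, c) = 3 + (0 + 3)*1 = 3 + 3*1 = 3 + 3 = 6)
A(d, k) = 6
9 + A(T(1), 6)*128 = 9 + 6*128 = 9 + 768 = 777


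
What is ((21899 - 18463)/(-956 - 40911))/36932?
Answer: -859/386558011 ≈ -2.2222e-6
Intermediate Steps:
((21899 - 18463)/(-956 - 40911))/36932 = (3436/(-41867))*(1/36932) = (3436*(-1/41867))*(1/36932) = -3436/41867*1/36932 = -859/386558011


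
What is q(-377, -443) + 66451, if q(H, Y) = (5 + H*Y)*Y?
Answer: -73921637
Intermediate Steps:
q(H, Y) = Y*(5 + H*Y)
q(-377, -443) + 66451 = -443*(5 - 377*(-443)) + 66451 = -443*(5 + 167011) + 66451 = -443*167016 + 66451 = -73988088 + 66451 = -73921637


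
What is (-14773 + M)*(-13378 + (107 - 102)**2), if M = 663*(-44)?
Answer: 586797585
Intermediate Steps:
M = -29172
(-14773 + M)*(-13378 + (107 - 102)**2) = (-14773 - 29172)*(-13378 + (107 - 102)**2) = -43945*(-13378 + 5**2) = -43945*(-13378 + 25) = -43945*(-13353) = 586797585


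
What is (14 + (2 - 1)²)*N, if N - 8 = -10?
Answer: -30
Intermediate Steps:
N = -2 (N = 8 - 10 = -2)
(14 + (2 - 1)²)*N = (14 + (2 - 1)²)*(-2) = (14 + 1²)*(-2) = (14 + 1)*(-2) = 15*(-2) = -30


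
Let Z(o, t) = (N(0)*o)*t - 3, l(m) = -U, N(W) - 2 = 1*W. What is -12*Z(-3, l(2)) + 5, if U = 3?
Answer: -175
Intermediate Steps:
N(W) = 2 + W (N(W) = 2 + 1*W = 2 + W)
l(m) = -3 (l(m) = -1*3 = -3)
Z(o, t) = -3 + 2*o*t (Z(o, t) = ((2 + 0)*o)*t - 3 = (2*o)*t - 3 = 2*o*t - 3 = -3 + 2*o*t)
-12*Z(-3, l(2)) + 5 = -12*(-3 + 2*(-3)*(-3)) + 5 = -12*(-3 + 18) + 5 = -12*15 + 5 = -180 + 5 = -175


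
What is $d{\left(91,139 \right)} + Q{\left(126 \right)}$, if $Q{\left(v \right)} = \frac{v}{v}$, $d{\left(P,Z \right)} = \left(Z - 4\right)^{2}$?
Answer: $18226$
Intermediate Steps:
$d{\left(P,Z \right)} = \left(-4 + Z\right)^{2}$
$Q{\left(v \right)} = 1$
$d{\left(91,139 \right)} + Q{\left(126 \right)} = \left(-4 + 139\right)^{2} + 1 = 135^{2} + 1 = 18225 + 1 = 18226$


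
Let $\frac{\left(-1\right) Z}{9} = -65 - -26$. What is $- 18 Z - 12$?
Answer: $-6330$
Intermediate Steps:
$Z = 351$ ($Z = - 9 \left(-65 - -26\right) = - 9 \left(-65 + 26\right) = \left(-9\right) \left(-39\right) = 351$)
$- 18 Z - 12 = \left(-18\right) 351 - 12 = -6318 - 12 = -6330$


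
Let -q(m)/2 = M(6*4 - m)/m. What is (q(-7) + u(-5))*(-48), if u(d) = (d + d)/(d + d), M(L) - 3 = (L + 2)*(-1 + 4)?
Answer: -10128/7 ≈ -1446.9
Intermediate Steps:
M(L) = 9 + 3*L (M(L) = 3 + (L + 2)*(-1 + 4) = 3 + (2 + L)*3 = 3 + (6 + 3*L) = 9 + 3*L)
u(d) = 1 (u(d) = (2*d)/((2*d)) = (2*d)*(1/(2*d)) = 1)
q(m) = -2*(81 - 3*m)/m (q(m) = -2*(9 + 3*(6*4 - m))/m = -2*(9 + 3*(24 - m))/m = -2*(9 + (72 - 3*m))/m = -2*(81 - 3*m)/m)
(q(-7) + u(-5))*(-48) = ((6 - 162/(-7)) + 1)*(-48) = ((6 - 162*(-1/7)) + 1)*(-48) = ((6 + 162/7) + 1)*(-48) = (204/7 + 1)*(-48) = (211/7)*(-48) = -10128/7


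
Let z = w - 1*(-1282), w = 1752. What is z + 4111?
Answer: 7145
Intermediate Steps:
z = 3034 (z = 1752 - 1*(-1282) = 1752 + 1282 = 3034)
z + 4111 = 3034 + 4111 = 7145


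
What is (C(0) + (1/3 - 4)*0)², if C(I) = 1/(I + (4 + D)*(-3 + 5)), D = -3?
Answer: ¼ ≈ 0.25000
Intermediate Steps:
C(I) = 1/(2 + I) (C(I) = 1/(I + (4 - 3)*(-3 + 5)) = 1/(I + 1*2) = 1/(I + 2) = 1/(2 + I))
(C(0) + (1/3 - 4)*0)² = (1/(2 + 0) + (1/3 - 4)*0)² = (1/2 + (⅓ - 4)*0)² = (½ - 11/3*0)² = (½ + 0)² = (½)² = ¼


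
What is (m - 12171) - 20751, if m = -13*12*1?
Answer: -33078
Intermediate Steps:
m = -156 (m = -156*1 = -156)
(m - 12171) - 20751 = (-156 - 12171) - 20751 = -12327 - 20751 = -33078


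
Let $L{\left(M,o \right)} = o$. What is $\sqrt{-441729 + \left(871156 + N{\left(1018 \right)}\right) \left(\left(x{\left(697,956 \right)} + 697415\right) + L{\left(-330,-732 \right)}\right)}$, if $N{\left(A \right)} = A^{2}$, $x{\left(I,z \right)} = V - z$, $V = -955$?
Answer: $\sqrt{1325263252831} \approx 1.1512 \cdot 10^{6}$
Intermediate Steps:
$x{\left(I,z \right)} = -955 - z$
$\sqrt{-441729 + \left(871156 + N{\left(1018 \right)}\right) \left(\left(x{\left(697,956 \right)} + 697415\right) + L{\left(-330,-732 \right)}\right)} = \sqrt{-441729 + \left(871156 + 1018^{2}\right) \left(\left(\left(-955 - 956\right) + 697415\right) - 732\right)} = \sqrt{-441729 + \left(871156 + 1036324\right) \left(\left(\left(-955 - 956\right) + 697415\right) - 732\right)} = \sqrt{-441729 + 1907480 \left(\left(-1911 + 697415\right) - 732\right)} = \sqrt{-441729 + 1907480 \left(695504 - 732\right)} = \sqrt{-441729 + 1907480 \cdot 694772} = \sqrt{-441729 + 1325263694560} = \sqrt{1325263252831}$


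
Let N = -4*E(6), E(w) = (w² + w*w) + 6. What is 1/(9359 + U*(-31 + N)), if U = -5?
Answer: 1/11074 ≈ 9.0302e-5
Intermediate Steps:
E(w) = 6 + 2*w² (E(w) = (w² + w²) + 6 = 2*w² + 6 = 6 + 2*w²)
N = -312 (N = -4*(6 + 2*6²) = -4*(6 + 2*36) = -4*(6 + 72) = -4*78 = -312)
1/(9359 + U*(-31 + N)) = 1/(9359 - 5*(-31 - 312)) = 1/(9359 - 5*(-343)) = 1/(9359 + 1715) = 1/11074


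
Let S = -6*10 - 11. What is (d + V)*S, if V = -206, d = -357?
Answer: 39973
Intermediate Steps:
S = -71 (S = -60 - 11 = -71)
(d + V)*S = (-357 - 206)*(-71) = -563*(-71) = 39973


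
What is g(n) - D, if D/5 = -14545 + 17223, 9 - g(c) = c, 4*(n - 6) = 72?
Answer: -13405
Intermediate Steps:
n = 24 (n = 6 + (1/4)*72 = 6 + 18 = 24)
g(c) = 9 - c
D = 13390 (D = 5*(-14545 + 17223) = 5*2678 = 13390)
g(n) - D = (9 - 1*24) - 1*13390 = (9 - 24) - 13390 = -15 - 13390 = -13405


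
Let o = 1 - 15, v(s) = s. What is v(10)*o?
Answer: -140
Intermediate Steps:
o = -14
v(10)*o = 10*(-14) = -140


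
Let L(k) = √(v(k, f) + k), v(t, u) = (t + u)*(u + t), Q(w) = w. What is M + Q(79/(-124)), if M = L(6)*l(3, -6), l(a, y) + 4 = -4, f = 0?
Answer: -79/124 - 8*√42 ≈ -52.483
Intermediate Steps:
l(a, y) = -8 (l(a, y) = -4 - 4 = -8)
v(t, u) = (t + u)² (v(t, u) = (t + u)*(t + u) = (t + u)²)
L(k) = √(k + k²) (L(k) = √((k + 0)² + k) = √(k² + k) = √(k + k²))
M = -8*√42 (M = √(6*(1 + 6))*(-8) = √(6*7)*(-8) = √42*(-8) = -8*√42 ≈ -51.846)
M + Q(79/(-124)) = -8*√42 + 79/(-124) = -8*√42 + 79*(-1/124) = -8*√42 - 79/124 = -79/124 - 8*√42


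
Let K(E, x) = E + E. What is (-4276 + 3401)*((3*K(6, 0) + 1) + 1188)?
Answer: -1071875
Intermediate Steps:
K(E, x) = 2*E
(-4276 + 3401)*((3*K(6, 0) + 1) + 1188) = (-4276 + 3401)*((3*(2*6) + 1) + 1188) = -875*((3*12 + 1) + 1188) = -875*((36 + 1) + 1188) = -875*(37 + 1188) = -875*1225 = -1071875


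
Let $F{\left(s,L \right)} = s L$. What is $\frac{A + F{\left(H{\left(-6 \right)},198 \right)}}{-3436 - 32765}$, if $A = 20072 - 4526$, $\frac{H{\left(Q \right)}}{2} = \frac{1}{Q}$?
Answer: $- \frac{5160}{12067} \approx -0.42761$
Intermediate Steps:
$H{\left(Q \right)} = \frac{2}{Q}$
$F{\left(s,L \right)} = L s$
$A = 15546$
$\frac{A + F{\left(H{\left(-6 \right)},198 \right)}}{-3436 - 32765} = \frac{15546 + 198 \frac{2}{-6}}{-3436 - 32765} = \frac{15546 + 198 \cdot 2 \left(- \frac{1}{6}\right)}{-36201} = \left(15546 + 198 \left(- \frac{1}{3}\right)\right) \left(- \frac{1}{36201}\right) = \left(15546 - 66\right) \left(- \frac{1}{36201}\right) = 15480 \left(- \frac{1}{36201}\right) = - \frac{5160}{12067}$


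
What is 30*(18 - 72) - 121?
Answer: -1741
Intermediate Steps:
30*(18 - 72) - 121 = 30*(-54) - 121 = -1620 - 121 = -1741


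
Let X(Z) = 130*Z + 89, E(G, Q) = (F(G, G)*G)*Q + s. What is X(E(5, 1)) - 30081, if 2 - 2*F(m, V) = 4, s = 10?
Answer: -29342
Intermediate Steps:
F(m, V) = -1 (F(m, V) = 1 - ½*4 = 1 - 2 = -1)
E(G, Q) = 10 - G*Q (E(G, Q) = (-G)*Q + 10 = -G*Q + 10 = 10 - G*Q)
X(Z) = 89 + 130*Z
X(E(5, 1)) - 30081 = (89 + 130*(10 - 1*5*1)) - 30081 = (89 + 130*(10 - 5)) - 30081 = (89 + 130*5) - 30081 = (89 + 650) - 30081 = 739 - 30081 = -29342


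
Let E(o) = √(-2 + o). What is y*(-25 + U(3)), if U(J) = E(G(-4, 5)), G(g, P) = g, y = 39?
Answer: -975 + 39*I*√6 ≈ -975.0 + 95.53*I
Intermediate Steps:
U(J) = I*√6 (U(J) = √(-2 - 4) = √(-6) = I*√6)
y*(-25 + U(3)) = 39*(-25 + I*√6) = -975 + 39*I*√6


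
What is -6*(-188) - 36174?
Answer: -35046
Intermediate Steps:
-6*(-188) - 36174 = 1128 - 36174 = -35046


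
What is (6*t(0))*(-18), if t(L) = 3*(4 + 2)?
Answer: -1944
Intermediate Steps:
t(L) = 18 (t(L) = 3*6 = 18)
(6*t(0))*(-18) = (6*18)*(-18) = 108*(-18) = -1944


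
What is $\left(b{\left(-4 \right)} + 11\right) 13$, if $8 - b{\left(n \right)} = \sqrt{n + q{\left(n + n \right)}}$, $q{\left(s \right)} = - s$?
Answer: $221$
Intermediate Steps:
$b{\left(n \right)} = 8 - \sqrt{- n}$ ($b{\left(n \right)} = 8 - \sqrt{n - \left(n + n\right)} = 8 - \sqrt{n - 2 n} = 8 - \sqrt{- n}$)
$\left(b{\left(-4 \right)} + 11\right) 13 = \left(\left(8 - \sqrt{\left(-1\right) \left(-4\right)}\right) + 11\right) 13 = \left(\left(8 - \sqrt{4}\right) + 11\right) 13 = \left(\left(8 - 2\right) + 11\right) 13 = \left(6 + 11\right) 13 = 17 \cdot 13 = 221$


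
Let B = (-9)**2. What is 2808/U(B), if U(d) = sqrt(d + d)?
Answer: 156*sqrt(2) ≈ 220.62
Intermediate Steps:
B = 81
U(d) = sqrt(2)*sqrt(d) (U(d) = sqrt(2*d) = sqrt(2)*sqrt(d))
2808/U(B) = 2808/((sqrt(2)*sqrt(81))) = 2808/((sqrt(2)*9)) = 2808/((9*sqrt(2))) = 2808*(sqrt(2)/18) = 156*sqrt(2)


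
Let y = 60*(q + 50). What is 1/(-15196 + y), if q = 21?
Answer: -1/10936 ≈ -9.1441e-5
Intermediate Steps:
y = 4260 (y = 60*(21 + 50) = 60*71 = 4260)
1/(-15196 + y) = 1/(-15196 + 4260) = 1/(-10936) = -1/10936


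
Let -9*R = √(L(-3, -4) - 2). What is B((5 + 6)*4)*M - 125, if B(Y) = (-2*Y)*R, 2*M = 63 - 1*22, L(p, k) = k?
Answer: -125 + 1804*I*√6/9 ≈ -125.0 + 490.99*I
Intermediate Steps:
M = 41/2 (M = (63 - 1*22)/2 = (63 - 22)/2 = (½)*41 = 41/2 ≈ 20.500)
R = -I*√6/9 (R = -√(-4 - 2)/9 = -I*√6/9 ≈ -0.27217*I)
B(Y) = 2*I*Y*√6/9 (B(Y) = (-2*Y)*(-I*√6/9) = 2*I*Y*√6/9)
B((5 + 6)*4)*M - 125 = (2*I*((5 + 6)*4)*√6/9)*(41/2) - 125 = (2*I*(11*4)*√6/9)*(41/2) - 125 = ((2/9)*I*44*√6)*(41/2) - 125 = (88*I*√6/9)*(41/2) - 125 = 1804*I*√6/9 - 125 = -125 + 1804*I*√6/9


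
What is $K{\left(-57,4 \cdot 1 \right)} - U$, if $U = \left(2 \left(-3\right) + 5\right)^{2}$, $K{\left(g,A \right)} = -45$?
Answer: $-46$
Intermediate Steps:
$U = 1$ ($U = \left(-6 + 5\right)^{2} = \left(-1\right)^{2} = 1$)
$K{\left(-57,4 \cdot 1 \right)} - U = -45 - 1 = -46$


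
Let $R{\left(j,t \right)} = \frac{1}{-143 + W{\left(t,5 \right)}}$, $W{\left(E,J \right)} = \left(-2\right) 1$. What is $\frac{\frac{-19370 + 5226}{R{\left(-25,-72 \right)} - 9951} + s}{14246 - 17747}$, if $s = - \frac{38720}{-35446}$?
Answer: $- \frac{309049100}{430428522951} \approx -0.000718$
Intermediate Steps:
$W{\left(E,J \right)} = -2$
$s = \frac{19360}{17723}$ ($s = \left(-38720\right) \left(- \frac{1}{35446}\right) = \frac{19360}{17723} \approx 1.0924$)
$R{\left(j,t \right)} = - \frac{1}{145}$ ($R{\left(j,t \right)} = \frac{1}{-143 - 2} = \frac{1}{-145} = - \frac{1}{145}$)
$\frac{\frac{-19370 + 5226}{R{\left(-25,-72 \right)} - 9951} + s}{14246 - 17747} = \frac{\frac{-19370 + 5226}{- \frac{1}{145} - 9951} + \frac{19360}{17723}}{14246 - 17747} = \frac{- \frac{14144}{- \frac{1442896}{145}} + \frac{19360}{17723}}{-3501} = \left(\left(-14144\right) \left(- \frac{145}{1442896}\right) + \frac{19360}{17723}\right) \left(- \frac{1}{3501}\right) = \left(\frac{9860}{6937} + \frac{19360}{17723}\right) \left(- \frac{1}{3501}\right) = \frac{309049100}{122944451} \left(- \frac{1}{3501}\right) = - \frac{309049100}{430428522951}$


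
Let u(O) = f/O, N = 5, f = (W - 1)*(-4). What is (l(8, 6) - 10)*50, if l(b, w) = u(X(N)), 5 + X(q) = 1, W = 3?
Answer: -400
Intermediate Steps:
f = -8 (f = (3 - 1)*(-4) = 2*(-4) = -8)
X(q) = -4 (X(q) = -5 + 1 = -4)
u(O) = -8/O
l(b, w) = 2 (l(b, w) = -8/(-4) = -8*(-¼) = 2)
(l(8, 6) - 10)*50 = (2 - 10)*50 = -8*50 = -400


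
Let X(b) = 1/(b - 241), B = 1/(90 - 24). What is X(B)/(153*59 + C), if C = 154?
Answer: -66/146023805 ≈ -4.5198e-7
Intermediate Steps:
B = 1/66 ≈ 0.015152
X(b) = 1/(-241 + b)
X(B)/(153*59 + C) = 1/((-241 + 1/66)*(153*59 + 154)) = 1/((-15905/66)*(9027 + 154)) = -66/15905/9181 = -66/15905*1/9181 = -66/146023805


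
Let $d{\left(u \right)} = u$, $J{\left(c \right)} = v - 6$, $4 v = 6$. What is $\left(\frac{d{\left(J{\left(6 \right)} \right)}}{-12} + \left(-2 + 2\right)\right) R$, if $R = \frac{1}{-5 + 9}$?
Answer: $\frac{3}{32} \approx 0.09375$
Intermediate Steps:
$v = \frac{3}{2}$ ($v = \frac{1}{4} \cdot 6 = \frac{3}{2} \approx 1.5$)
$J{\left(c \right)} = - \frac{9}{2}$ ($J{\left(c \right)} = \frac{3}{2} - 6 = - \frac{9}{2}$)
$R = \frac{1}{4} \approx 0.25$
$\left(\frac{d{\left(J{\left(6 \right)} \right)}}{-12} + \left(-2 + 2\right)\right) R = \left(- \frac{9}{2 \left(-12\right)} + \left(-2 + 2\right)\right) \frac{1}{4} = \left(\left(- \frac{9}{2}\right) \left(- \frac{1}{12}\right) + 0\right) \frac{1}{4} = \left(\frac{3}{8} + 0\right) \frac{1}{4} = \frac{3}{8} \cdot \frac{1}{4} = \frac{3}{32}$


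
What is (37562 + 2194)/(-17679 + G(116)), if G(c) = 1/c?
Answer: -4611696/2050763 ≈ -2.2488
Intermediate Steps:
(37562 + 2194)/(-17679 + G(116)) = (37562 + 2194)/(-17679 + 1/116) = 39756/(-17679 + 1/116) = 39756/(-2050763/116) = 39756*(-116/2050763) = -4611696/2050763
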